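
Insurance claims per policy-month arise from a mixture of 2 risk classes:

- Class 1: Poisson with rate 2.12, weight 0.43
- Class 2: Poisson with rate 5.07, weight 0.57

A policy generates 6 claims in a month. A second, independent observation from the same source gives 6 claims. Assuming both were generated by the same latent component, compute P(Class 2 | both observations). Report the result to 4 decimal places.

Apply Bayes' rule: the posterior for each component is proportional to its prior times its likelihood at x.
Since both observations come from the same component, the likelihood for component k is f_k(x₁)·f_k(x₂).
  f_1 = [e^(−2.12)·2.12^6/6! = 0.0151349] × [0.0151349] = 0.000229064
  f_2 = [e^(−5.07)·5.07^6/6! = 0.148198] × [0.148198] = 0.0219626
Weight by the priors:
  π_1·f_1 = 0.43 × 0.000229064 = 9.84975e-05
  π_2·f_2 = 0.57 × 0.0219626 = 0.0125187
Sum: 9.84975e-05 + 0.0125187 = 0.0126172
P(Class 2 | x₁, x₂) = 0.0125187 / 0.0126172 ≈ 0.9922

0.9922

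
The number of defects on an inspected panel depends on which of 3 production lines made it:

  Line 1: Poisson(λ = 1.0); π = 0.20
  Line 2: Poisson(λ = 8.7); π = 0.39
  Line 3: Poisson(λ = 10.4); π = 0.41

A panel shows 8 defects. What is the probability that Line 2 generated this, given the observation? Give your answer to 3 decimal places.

By Bayes' theorem, P(k | x) = π_k f_k(x) / Σ_j π_j f_j(x).
Component likelihoods at x = 8 defects:
  f_1 = e^(−1.0)·1.0^8/8! = 9.12399e-06
  f_2 = e^(−8.7)·8.7^8/8! = 0.135604
  f_3 = e^(−10.4)·10.4^8/8! = 0.103296
Prior × likelihood for each component:
  π_1·f_1 = 0.20 × 9.12399e-06 = 1.8248e-06
  π_2·f_2 = 0.39 × 0.135604 = 0.0528854
  π_3·f_3 = 0.41 × 0.103296 = 0.0423514
Evidence: 1.8248e-06 + 0.0528854 + 0.0423514 = 0.0952386
Responsibility of Line 2: 0.0528854 / 0.0952386 ≈ 0.555

0.555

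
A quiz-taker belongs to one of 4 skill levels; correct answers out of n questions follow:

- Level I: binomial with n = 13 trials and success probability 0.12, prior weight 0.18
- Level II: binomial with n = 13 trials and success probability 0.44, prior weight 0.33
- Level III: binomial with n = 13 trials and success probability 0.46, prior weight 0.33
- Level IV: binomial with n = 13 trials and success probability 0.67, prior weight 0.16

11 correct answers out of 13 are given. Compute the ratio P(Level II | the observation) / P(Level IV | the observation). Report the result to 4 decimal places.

0.0582

Posterior odds = (P(Z=i) f_i(x)) / (P(Z=j) f_j(x)); the normalising sum cancels.
Component likelihoods at x = 11 correct answers out of 13:
  f_I = C(13,11)·0.12^11·0.88^2 = 78·7.43008e-11·0.7744 = 4.48801e-09
  f_II = C(13,11)·0.44^11·0.56^2 = 78·0.000119668·0.3136 = 0.00292718
  f_III = C(13,11)·0.46^11·0.54^2 = 78·0.000195135·0.2916 = 0.00443832
  f_IV = C(13,11)·0.67^11·0.33^2 = 78·0.012213·0.1089 = 0.10374
Posterior odds = (P(Z=II)·f_II) / (P(Z=IV)·f_IV) = (0.33·0.00292718) / (0.16·0.10374) = 0.000965971 / 0.0165984 ≈ 0.0582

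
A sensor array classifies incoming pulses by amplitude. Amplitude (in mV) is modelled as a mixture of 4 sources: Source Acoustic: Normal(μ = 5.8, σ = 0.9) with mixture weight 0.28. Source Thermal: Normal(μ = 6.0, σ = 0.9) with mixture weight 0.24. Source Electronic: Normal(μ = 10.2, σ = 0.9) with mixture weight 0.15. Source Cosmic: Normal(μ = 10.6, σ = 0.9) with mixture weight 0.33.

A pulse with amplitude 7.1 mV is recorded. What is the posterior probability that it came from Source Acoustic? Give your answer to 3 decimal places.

Posterior ∝ prior × likelihood, so P(k | x) ∝ w_k f_k(x); normalise over all components.
Component likelihoods at x = 7.1 mV:
  p_Acoustic = 0.156173
  p_Thermal = 0.210033
  p_Electronic = 0.00117595
  p_Cosmic = 0.000230489
Weight by the priors:
  w_Acoustic·p_Acoustic = 0.28 × 0.156173 = 0.0437286
  w_Thermal·p_Thermal = 0.24 × 0.210033 = 0.0504079
  w_Electronic·p_Electronic = 0.15 × 0.00117595 = 0.000176393
  w_Cosmic·p_Cosmic = 0.33 × 0.000230489 = 7.60614e-05
Sum: 0.0437286 + 0.0504079 + 0.000176393 + 7.60614e-05 = 0.0943889
Responsibility of Source Acoustic: 0.0437286 / 0.0943889 ≈ 0.463

0.463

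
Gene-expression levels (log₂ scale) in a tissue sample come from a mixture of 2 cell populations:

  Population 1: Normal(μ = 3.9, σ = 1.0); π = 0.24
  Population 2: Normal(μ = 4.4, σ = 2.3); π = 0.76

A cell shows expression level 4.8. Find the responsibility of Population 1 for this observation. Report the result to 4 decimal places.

0.3297

Posterior ∝ prior × likelihood, so P(k | x) ∝ w_k f_k(x); normalise over all components.
Evaluate each component's likelihood at the observed value:
  f_1 = (1/(1.0·√(2π)))·exp(−(4.8−3.9)²/(2·1.0²)) = 0.398942·exp(-0.40500) = 0.266085
  f_2 = (1/(2.3·√(2π)))·exp(−(4.8−4.4)²/(2·2.3²)) = 0.173453·exp(-0.01512) = 0.17085
Prior × likelihood for each component:
  w_1·f_1 = 0.24 × 0.266085 = 0.0638605
  w_2·f_2 = 0.76 × 0.17085 = 0.129846
Evidence: 0.0638605 + 0.129846 = 0.193706
P(Population 1 | data) = 0.0638605 / 0.193706 ≈ 0.3297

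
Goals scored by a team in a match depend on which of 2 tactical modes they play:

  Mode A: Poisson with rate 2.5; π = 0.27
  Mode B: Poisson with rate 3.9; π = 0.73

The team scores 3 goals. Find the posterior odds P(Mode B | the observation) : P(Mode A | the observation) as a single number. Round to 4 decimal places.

2.5312

Since P(k|x) ∝ w_k f_k(x), the posterior odds are w_i f_i(x) / (w_j f_j(x)).
Component likelihoods at x = 3 goals:
  L_A = e^(−2.5)·2.5^3/3! = 0.213763
  L_B = e^(−3.9)·3.9^3/3! = 0.200122
Posterior odds = (w_B·L_B) / (w_A·L_A) = (0.73·0.200122) / (0.27·0.213763) = 0.146089 / 0.057716 ≈ 2.5312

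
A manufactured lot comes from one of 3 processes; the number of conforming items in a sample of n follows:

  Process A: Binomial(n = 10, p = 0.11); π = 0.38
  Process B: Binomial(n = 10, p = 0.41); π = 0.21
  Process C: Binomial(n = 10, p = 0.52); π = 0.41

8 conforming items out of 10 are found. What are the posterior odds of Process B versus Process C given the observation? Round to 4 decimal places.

The posterior odds equal the prior odds times the likelihood ratio: (P(Z=i)/P(Z=j))·(f_i(x)/f_j(x)).
Component likelihoods at x = 8 conforming items out of 10:
  L_A = C(10,8)·0.11^8·0.89^2 = 45·2.14359e-08·0.7921 = 7.64072e-07
  L_B = C(10,8)·0.41^8·0.59^2 = 45·0.000798493·0.3481 = 0.012508
  L_C = C(10,8)·0.52^8·0.48^2 = 45·0.00534597·0.2304 = 0.055427
0.00262668 / 0.0227251 ≈ 0.1156

0.1156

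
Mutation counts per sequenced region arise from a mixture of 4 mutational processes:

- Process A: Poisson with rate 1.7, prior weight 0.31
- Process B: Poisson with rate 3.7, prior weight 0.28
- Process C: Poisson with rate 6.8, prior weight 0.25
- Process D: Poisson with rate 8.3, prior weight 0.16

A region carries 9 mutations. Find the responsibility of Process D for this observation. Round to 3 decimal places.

Posterior ∝ prior × likelihood, so P(k | x) ∝ P(Z=k) f_k(x); normalise over all components.
Component likelihoods at x = 9 mutations:
  f_A = e^(−1.7)·1.7^9/9! = 5.97003e-05
  f_B = e^(−3.7)·3.7^9/9! = 0.00885448
  f_C = e^(−6.8)·6.8^9/9! = 0.0954146
  f_D = e^(−8.3)·8.3^9/9! = 0.128025
Weight by the priors:
  P(Z=A)·f_A = 0.31 × 5.97003e-05 = 1.85071e-05
  P(Z=B)·f_B = 0.28 × 0.00885448 = 0.00247925
  P(Z=C)·f_C = 0.25 × 0.0954146 = 0.0238536
  P(Z=D)·f_D = 0.16 × 0.128025 = 0.020484
Sum: 1.85071e-05 + 0.00247925 + 0.0238536 + 0.020484 = 0.0468354
Responsibility of Process D: 0.020484 / 0.0468354 ≈ 0.437

0.437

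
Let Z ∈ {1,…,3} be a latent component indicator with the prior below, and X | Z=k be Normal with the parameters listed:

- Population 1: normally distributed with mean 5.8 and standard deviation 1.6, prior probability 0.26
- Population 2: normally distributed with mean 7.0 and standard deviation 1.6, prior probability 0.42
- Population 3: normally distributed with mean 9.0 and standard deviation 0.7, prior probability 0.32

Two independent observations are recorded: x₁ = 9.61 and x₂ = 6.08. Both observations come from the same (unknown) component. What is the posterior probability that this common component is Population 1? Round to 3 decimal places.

0.137

By Bayes' theorem, P(k | x) = π_k f_k(x) / Σ_j π_j f_j(x).
Since both observations come from the same component, the likelihood for component k is f_k(x₁)·f_k(x₂).
  p_1 = [0.0146382] × [0.24555] = 0.00359442
  p_2 = [0.0659123] × [0.211347] = 0.0139304
  p_3 = [0.389864] × [9.49014e-05] = 3.69986e-05
Unnormalised posteriors:
  π_1·p_1 = 0.26 × 0.00359442 = 0.000934549
  π_2·p_2 = 0.42 × 0.0139304 = 0.00585075
  π_3·p_3 = 0.32 × 3.69986e-05 = 1.18396e-05
Normaliser: 0.000934549 + 0.00585075 + 1.18396e-05 = 0.00679714
P(Population 1 | data) = 0.000934549 / 0.00679714 ≈ 0.137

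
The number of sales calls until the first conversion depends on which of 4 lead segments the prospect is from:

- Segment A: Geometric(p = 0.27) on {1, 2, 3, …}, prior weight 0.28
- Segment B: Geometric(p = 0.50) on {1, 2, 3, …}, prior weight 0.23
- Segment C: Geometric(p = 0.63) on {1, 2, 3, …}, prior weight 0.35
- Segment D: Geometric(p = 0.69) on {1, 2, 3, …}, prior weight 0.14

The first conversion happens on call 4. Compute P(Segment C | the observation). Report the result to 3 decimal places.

Apply Bayes' rule: the posterior for each component is proportional to its prior times its likelihood at x.
Component likelihoods at x = 4:
  L_A = 0.105035
  L_B = 0.0625
  L_C = 0.0319114
  L_D = 0.0205558
Unnormalised posteriors:
  π_A·L_A = 0.28 × 0.105035 = 0.0294097
  π_B·L_B = 0.23 × 0.0625 = 0.014375
  π_C·L_C = 0.35 × 0.0319114 = 0.011169
  π_D·L_D = 0.14 × 0.0205558 = 0.00287781
Evidence: 0.0294097 + 0.014375 + 0.011169 + 0.00287781 = 0.0578315
So the posterior for Segment C is 0.011169 / 0.0578315 ≈ 0.193.

0.193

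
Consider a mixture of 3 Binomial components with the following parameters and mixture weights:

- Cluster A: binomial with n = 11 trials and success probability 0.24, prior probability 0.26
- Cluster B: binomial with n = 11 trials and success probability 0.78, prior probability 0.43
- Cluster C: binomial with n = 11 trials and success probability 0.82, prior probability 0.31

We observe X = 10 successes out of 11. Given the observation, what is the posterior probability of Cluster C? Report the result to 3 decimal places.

Apply Bayes' rule: the posterior for each component is proportional to its prior times its likelihood at x.
Evaluate each component's likelihood at the observed value:
  f_A = 5.30052e-06
  f_B = 0.201726
  f_C = 0.272147
Unnormalised posteriors:
  π_A·f_A = 0.26 × 5.30052e-06 = 1.37814e-06
  π_B·f_B = 0.43 × 0.201726 = 0.0867421
  π_C·f_C = 0.31 × 0.272147 = 0.0843656
Normaliser: 1.37814e-06 + 0.0867421 + 0.0843656 = 0.171109
P(Cluster C | data) = 0.0843656 / 0.171109 ≈ 0.493

0.493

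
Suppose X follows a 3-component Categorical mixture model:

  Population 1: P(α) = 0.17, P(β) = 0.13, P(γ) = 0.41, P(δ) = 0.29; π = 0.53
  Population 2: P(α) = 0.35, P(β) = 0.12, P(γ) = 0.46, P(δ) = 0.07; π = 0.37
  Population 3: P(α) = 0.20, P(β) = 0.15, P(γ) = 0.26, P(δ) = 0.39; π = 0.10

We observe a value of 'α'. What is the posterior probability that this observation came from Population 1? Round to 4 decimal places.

0.3760

Posterior ∝ prior × likelihood, so P(k | x) ∝ w_k f_k(x); normalise over all components.
Evaluate each component's likelihood at the observed value:
  p_1 = P(α | comp) = 0.17
  p_2 = P(α | comp) = 0.35
  p_3 = P(α | comp) = 0.20
Prior × likelihood for each component:
  w_1·p_1 = 0.53 × 0.17 = 0.0901
  w_2·p_2 = 0.37 × 0.35 = 0.1295
  w_3·p_3 = 0.10 × 0.2 = 0.02
Normaliser: 0.0901 + 0.1295 + 0.02 = 0.2396
P(Population 1 | data) ≈ 0.3760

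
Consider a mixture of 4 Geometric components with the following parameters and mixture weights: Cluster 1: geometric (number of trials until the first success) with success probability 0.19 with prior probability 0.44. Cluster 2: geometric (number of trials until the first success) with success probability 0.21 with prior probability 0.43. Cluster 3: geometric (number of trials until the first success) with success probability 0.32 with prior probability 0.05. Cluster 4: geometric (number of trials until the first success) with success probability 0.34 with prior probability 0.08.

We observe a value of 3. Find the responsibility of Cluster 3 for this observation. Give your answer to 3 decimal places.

Apply Bayes' rule: the posterior for each component is proportional to its prior times its likelihood at x.
Geometric probabilities:
  p_1 = 0.124659
  p_2 = 0.131061
  p_3 = 0.147968
  p_4 = 0.148104
Prior × likelihood for each component:
  π_1·p_1 = 0.44 × 0.124659 = 0.05485
  π_2·p_2 = 0.43 × 0.131061 = 0.0563562
  π_3·p_3 = 0.05 × 0.147968 = 0.0073984
  π_4·p_4 = 0.08 × 0.148104 = 0.0118483
Marginal: 0.05485 + 0.0563562 + 0.0073984 + 0.0118483 = 0.130453
Responsibility of Cluster 3: 0.0073984 / 0.130453 ≈ 0.057

0.057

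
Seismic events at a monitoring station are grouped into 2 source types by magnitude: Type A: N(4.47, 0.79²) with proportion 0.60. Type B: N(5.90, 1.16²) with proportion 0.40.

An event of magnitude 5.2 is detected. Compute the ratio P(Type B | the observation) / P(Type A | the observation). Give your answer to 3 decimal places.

0.580

Only the two components matter; the odds are (π_i f_i(x)) / (π_j f_j(x)).
Normal densities:
  p_A = 0.329509
  p_B = 0.286667
Posterior odds = (π_B·p_B) / (π_A·p_A) = (0.40·0.286667) / (0.60·0.329509) = 0.114667 / 0.197706 ≈ 0.580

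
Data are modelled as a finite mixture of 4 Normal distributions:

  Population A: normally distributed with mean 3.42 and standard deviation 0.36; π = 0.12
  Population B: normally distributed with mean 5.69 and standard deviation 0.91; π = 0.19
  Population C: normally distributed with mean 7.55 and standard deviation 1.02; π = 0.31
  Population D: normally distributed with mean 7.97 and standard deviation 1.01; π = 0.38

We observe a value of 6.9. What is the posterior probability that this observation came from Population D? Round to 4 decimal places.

0.3910

Apply Bayes' rule: the posterior for each component is proportional to its prior times its likelihood at x.
Evaluate each component's likelihood at the observed value:
  p_A = 5.66767e-21
  p_B = 0.181112
  p_C = 0.319248
  p_D = 0.225359
Prior × likelihood for each component:
  π_A·p_A = 0.12 × 5.66767e-21 = 6.8012e-22
  π_B·p_B = 0.19 × 0.181112 = 0.0344113
  π_C·p_C = 0.31 × 0.319248 = 0.0989668
  π_D·p_D = 0.38 × 0.225359 = 0.0856365
Sum: 6.8012e-22 + 0.0344113 + 0.0989668 + 0.0856365 = 0.219015
Responsibility of Population D: 0.0856365 / 0.219015 ≈ 0.3910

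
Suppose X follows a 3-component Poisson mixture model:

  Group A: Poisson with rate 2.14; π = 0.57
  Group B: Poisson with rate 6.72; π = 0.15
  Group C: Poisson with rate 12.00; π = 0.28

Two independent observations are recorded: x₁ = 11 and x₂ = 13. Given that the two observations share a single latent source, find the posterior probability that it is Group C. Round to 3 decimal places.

0.982

Apply Bayes' rule: the posterior for each component is proportional to its prior times its likelihood at x.
Since both observations come from the same component, the likelihood for component k is f_k(x₁)·f_k(x₂).
  L_A = [e^(−2.14)·2.14^11/11! = 1.27059e-05] × [3.73e-07] = 4.7393e-12
  L_B = [e^(−6.72)·6.72^11/11! = 0.0381459] × [0.0110423] = 0.00042122
  L_C = [e^(−12.00)·12.00^11/11! = 0.114368] × [0.10557] = 0.0120739
Prior × likelihood for each component:
  π_A·L_A = 0.57 × 4.7393e-12 = 2.7014e-12
  π_B·L_B = 0.15 × 0.00042122 = 6.3183e-05
  π_C·L_C = 0.28 × 0.0120739 = 0.00338068
Evidence: 2.7014e-12 + 6.3183e-05 + 0.00338068 = 0.00344387
So the posterior for Group C is 0.00338068 / 0.00344387 ≈ 0.982.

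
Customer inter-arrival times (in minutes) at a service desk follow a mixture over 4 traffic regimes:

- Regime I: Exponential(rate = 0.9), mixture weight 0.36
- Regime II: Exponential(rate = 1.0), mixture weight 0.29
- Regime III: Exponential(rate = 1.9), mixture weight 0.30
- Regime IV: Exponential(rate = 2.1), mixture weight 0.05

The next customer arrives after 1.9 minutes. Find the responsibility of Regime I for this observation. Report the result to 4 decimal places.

By Bayes' theorem, P(k | x) = π_k f_k(x) / Σ_j π_j f_j(x).
Evaluate each component's likelihood at the observed value:
  f_I = 0.9·e^(−0.9·1.9) = 0.9·e^(−1.7100) = 0.162779
  f_II = 1.0·e^(−1.0·1.9) = 1.0·e^(−1.9000) = 0.149569
  f_III = 1.9·e^(−1.9·1.9) = 1.9·e^(−3.6100) = 0.0513985
  f_IV = 2.1·e^(−2.1·1.9) = 2.1·e^(−3.9900) = 0.0388494
Weight by the priors:
  π_I·f_I = 0.36 × 0.162779 = 0.0586005
  π_II·f_II = 0.29 × 0.149569 = 0.0433749
  π_III·f_III = 0.30 × 0.0513985 = 0.0154196
  π_IV·f_IV = 0.05 × 0.0388494 = 0.00194247
Denominator: 0.0586005 + 0.0433749 + 0.0154196 + 0.00194247 = 0.119337
P(Regime I | x) = 0.0586005 / 0.119337 ≈ 0.4910

0.4910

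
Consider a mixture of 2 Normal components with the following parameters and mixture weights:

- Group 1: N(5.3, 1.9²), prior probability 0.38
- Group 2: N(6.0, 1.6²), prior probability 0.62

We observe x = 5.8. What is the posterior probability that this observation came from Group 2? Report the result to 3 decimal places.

0.666

Posterior ∝ prior × likelihood, so P(k | x) ∝ π_k f_k(x); normalise over all components.
Evaluate each component's likelihood at the observed value:
  L_1 = (1/(1.9·√(2π)))·exp(−(5.8−5.3)²/(2·1.9²)) = 0.209970·exp(-0.03463) = 0.202824
  L_2 = (1/(1.6·√(2π)))·exp(−(5.8−6.0)²/(2·1.6²)) = 0.249339·exp(-0.00781) = 0.247399
Weight by the priors:
  π_1·L_1 = 0.38 × 0.202824 = 0.077073
  π_2·L_2 = 0.62 × 0.247399 = 0.153387
Sum: 0.077073 + 0.153387 = 0.23046
P(Group 2 | data) = 0.153387 / 0.23046 ≈ 0.666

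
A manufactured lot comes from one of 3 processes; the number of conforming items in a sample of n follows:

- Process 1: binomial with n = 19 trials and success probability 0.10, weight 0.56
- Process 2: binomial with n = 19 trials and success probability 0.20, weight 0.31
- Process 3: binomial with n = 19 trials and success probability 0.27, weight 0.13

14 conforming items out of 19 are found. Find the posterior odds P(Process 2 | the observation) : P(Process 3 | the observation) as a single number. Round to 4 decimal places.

0.0564

The posterior odds equal the prior odds times the likelihood ratio: (P(Z=i)/P(Z=j))·(f_i(x)/f_j(x)).
Evaluate each component's likelihood at the observed value:
  f_1 = 6.86622e-11
  f_2 = 6.24273e-07
  f_3 = 2.63762e-05
Posterior odds = (P(Z=2)·f_2) / (P(Z=3)·f_3) = (0.31·6.24273e-07) / (0.13·2.63762e-05) = 1.93525e-07 / 3.4289e-06 ≈ 0.0564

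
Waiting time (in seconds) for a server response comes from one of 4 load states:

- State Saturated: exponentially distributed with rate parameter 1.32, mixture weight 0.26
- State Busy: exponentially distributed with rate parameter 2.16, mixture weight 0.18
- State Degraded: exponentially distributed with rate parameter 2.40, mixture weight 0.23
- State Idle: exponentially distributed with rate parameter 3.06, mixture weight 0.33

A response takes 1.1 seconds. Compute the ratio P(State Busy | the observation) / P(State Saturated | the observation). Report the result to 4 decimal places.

0.4497

Since P(k|x) ∝ π_k f_k(x), the posterior odds are π_i f_i(x) / (π_j f_j(x)).
Exponential densities:
  p_Saturated = 1.32·e^(−1.32·1.1) = 1.32·e^(−1.4520) = 0.309014
  p_Busy = 2.16·e^(−2.16·1.1) = 2.16·e^(−2.3760) = 0.20071
  p_Degraded = 2.40·e^(−2.40·1.1) = 2.40·e^(−2.6400) = 0.171267
  p_Idle = 3.06·e^(−3.06·1.1) = 3.06·e^(−3.3660) = 0.105654
Posterior odds = (π_Busy·p_Busy) / (π_Saturated·p_Saturated) = (0.18·0.20071) / (0.26·0.309014) = 0.0361279 / 0.0803437 ≈ 0.4497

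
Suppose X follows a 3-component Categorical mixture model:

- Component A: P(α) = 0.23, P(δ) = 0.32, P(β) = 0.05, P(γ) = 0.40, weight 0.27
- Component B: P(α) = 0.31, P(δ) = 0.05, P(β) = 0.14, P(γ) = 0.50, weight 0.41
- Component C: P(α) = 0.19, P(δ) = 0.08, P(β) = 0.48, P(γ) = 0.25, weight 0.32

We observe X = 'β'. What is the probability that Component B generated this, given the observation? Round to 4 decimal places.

Posterior ∝ prior × likelihood, so P(k | x) ∝ w_k f_k(x); normalise over all components.
Evaluate each component's likelihood at the observed value:
  f_A = 0.05
  f_B = 0.14
  f_C = 0.48
Multiply by the mixture weights:
  w_A·f_A = 0.27 × 0.05 = 0.0135
  w_B·f_B = 0.41 × 0.14 = 0.0574
  w_C·f_C = 0.32 × 0.48 = 0.1536
Denominator: 0.0135 + 0.0574 + 0.1536 = 0.2245
So the posterior for Component B is 0.0574 / 0.2245 ≈ 0.2557.

0.2557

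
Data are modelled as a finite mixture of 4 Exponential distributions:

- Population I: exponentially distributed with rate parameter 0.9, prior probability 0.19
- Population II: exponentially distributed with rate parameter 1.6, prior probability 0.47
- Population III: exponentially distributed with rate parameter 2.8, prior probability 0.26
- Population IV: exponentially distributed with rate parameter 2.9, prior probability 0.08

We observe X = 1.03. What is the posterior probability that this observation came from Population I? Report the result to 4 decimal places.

0.2556

Posterior ∝ prior × likelihood, so P(k | x) ∝ P(Z=k) f_k(x); normalise over all components.
Evaluate each component's likelihood at the observed value:
  L_I = 0.9·e^(−0.9·1.03) = 0.9·e^(−0.9270) = 0.356165
  L_II = 1.6·e^(−1.6·1.03) = 1.6·e^(−1.6480) = 0.307895
  L_III = 2.8·e^(−2.8·1.03) = 2.8·e^(−2.8840) = 0.15655
  L_IV = 2.9·e^(−2.9·1.03) = 2.9·e^(−2.9870) = 0.146272
Weight by the priors:
  P(Z=I)·L_I = 0.19 × 0.356165 = 0.0676714
  P(Z=II)·L_II = 0.47 × 0.307895 = 0.144711
  P(Z=III)·L_III = 0.26 × 0.15655 = 0.040703
  P(Z=IV)·L_IV = 0.08 × 0.146272 = 0.0117017
Normaliser: 0.0676714 + 0.144711 + 0.040703 + 0.0117017 = 0.264787
P(Population I | x) ≈ 0.2556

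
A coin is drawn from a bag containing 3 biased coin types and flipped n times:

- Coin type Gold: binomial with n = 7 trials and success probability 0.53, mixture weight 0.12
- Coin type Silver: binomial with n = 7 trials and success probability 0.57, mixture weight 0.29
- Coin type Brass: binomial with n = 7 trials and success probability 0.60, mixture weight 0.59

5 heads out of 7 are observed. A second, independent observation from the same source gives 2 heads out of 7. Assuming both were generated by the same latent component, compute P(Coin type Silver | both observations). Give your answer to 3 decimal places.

Apply Bayes' rule: the posterior for each component is proportional to its prior times its likelihood at x.
Since both observations come from the same component, the likelihood for component k is f_k(x₁)·f_k(x₂).
  p_Gold = [C(7,5)·0.53^5·0.47^2 = 21·0.0418195·0.2209 = 0.193997] × [0.135288] = 0.0262455
  p_Silver = [C(7,5)·0.57^5·0.43^2 = 21·0.0601692·0.1849 = 0.233631] × [0.100302] = 0.0234337
  p_Brass = [C(7,5)·0.60^5·0.40^2 = 21·0.07776·0.16 = 0.261274] × [0.0774144] = 0.0202263
Weight by the priors:
  π_Gold·p_Gold = 0.12 × 0.0262455 = 0.00314946
  π_Silver·p_Silver = 0.29 × 0.0234337 = 0.00679579
  π_Brass·p_Brass = 0.59 × 0.0202263 = 0.0119335
Denominator: 0.00314946 + 0.00679579 + 0.0119335 = 0.0218788
P(Coin type Silver | data) = 0.00679579 / 0.0218788 ≈ 0.311

0.311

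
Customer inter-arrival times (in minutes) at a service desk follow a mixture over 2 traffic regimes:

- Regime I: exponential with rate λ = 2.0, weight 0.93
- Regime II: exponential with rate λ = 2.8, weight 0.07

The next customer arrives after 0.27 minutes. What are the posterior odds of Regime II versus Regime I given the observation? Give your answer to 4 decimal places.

Since P(k|x) ∝ P(Z=k) f_k(x), the posterior odds are P(Z=i) f_i(x) / (P(Z=j) f_j(x)).
Evaluate each component's likelihood at the observed value:
  f_I = 2.0·e^(−2.0·0.27) = 2.0·e^(−0.5400) = 1.1655
  f_II = 2.8·e^(−2.8·0.27) = 2.8·e^(−0.7560) = 1.31471
0.09203 / 1.08391 ≈ 0.0849

0.0849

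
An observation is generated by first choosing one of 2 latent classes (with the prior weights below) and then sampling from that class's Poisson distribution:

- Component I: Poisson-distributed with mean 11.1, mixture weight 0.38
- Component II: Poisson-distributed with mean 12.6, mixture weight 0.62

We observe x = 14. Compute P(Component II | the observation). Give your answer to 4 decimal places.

By Bayes' theorem, P(k | x) = π_k f_k(x) / Σ_j π_j f_j(x).
Poisson probabilities:
  p_I = e^(−11.1)·11.1^14/14! = 0.0747213
  p_II = e^(−12.6)·12.6^14/14! = 0.0983261
Prior × likelihood for each component:
  π_I·p_I = 0.38 × 0.0747213 = 0.0283941
  π_II·p_II = 0.62 × 0.0983261 = 0.0609622
Sum: 0.0283941 + 0.0609622 = 0.0893563
Responsibility of Component II: 0.0609622 / 0.0893563 ≈ 0.6822

0.6822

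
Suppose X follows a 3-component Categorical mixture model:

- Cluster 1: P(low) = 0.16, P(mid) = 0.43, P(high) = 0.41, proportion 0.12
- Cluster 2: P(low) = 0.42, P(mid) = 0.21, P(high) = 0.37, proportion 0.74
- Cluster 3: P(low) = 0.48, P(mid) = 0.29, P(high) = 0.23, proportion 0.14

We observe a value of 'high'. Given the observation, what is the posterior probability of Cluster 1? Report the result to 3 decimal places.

0.139

Apply Bayes' rule: the posterior for each component is proportional to its prior times its likelihood at x.
Evaluate each component's likelihood at the observed value:
  L_1 = P(high | comp) = 0.41
  L_2 = P(high | comp) = 0.37
  L_3 = P(high | comp) = 0.23
Prior × likelihood for each component:
  w_1·L_1 = 0.12 × 0.41 = 0.0492
  w_2·L_2 = 0.74 × 0.37 = 0.2738
  w_3·L_3 = 0.14 × 0.23 = 0.0322
Evidence: 0.0492 + 0.2738 + 0.0322 = 0.3552
So the posterior for Cluster 1 is 0.0492 / 0.3552 ≈ 0.139.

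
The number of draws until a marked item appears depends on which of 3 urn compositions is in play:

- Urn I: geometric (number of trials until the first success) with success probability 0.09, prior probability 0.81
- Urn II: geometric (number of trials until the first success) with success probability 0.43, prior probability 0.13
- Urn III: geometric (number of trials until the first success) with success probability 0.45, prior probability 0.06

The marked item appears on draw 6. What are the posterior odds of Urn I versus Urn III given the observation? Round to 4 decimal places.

Since P(k|x) ∝ P(Z=k) f_k(x), the posterior odds are P(Z=i) f_i(x) / (P(Z=j) f_j(x)).
Geometric probabilities:
  p_I = 0.09·(1−0.09)^5 = 0.09·0.624032 = 0.0561629
  p_II = 0.43·(1−0.43)^5 = 0.43·0.0601692 = 0.0258728
  p_III = 0.45·(1−0.45)^5 = 0.45·0.0503284 = 0.0226478
0.0454919 / 0.00135887 ≈ 33.4778

33.4778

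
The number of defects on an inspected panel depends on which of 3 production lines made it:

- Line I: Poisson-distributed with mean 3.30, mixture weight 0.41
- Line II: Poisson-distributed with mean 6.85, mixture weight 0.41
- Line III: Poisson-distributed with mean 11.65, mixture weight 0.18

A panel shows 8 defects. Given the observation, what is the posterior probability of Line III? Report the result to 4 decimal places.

0.1868

By Bayes' theorem, P(k | x) = P(Z=k) f_k(x) / Σ_j P(Z=j) f_j(x).
Evaluate each component's likelihood at the observed value:
  f_I = 0.0128653
  f_II = 0.127376
  f_III = 0.0733764
Multiply by the mixture weights:
  P(Z=I)·f_I = 0.41 × 0.0128653 = 0.00527476
  P(Z=II)·f_II = 0.41 × 0.127376 = 0.0522241
  P(Z=III)·f_III = 0.18 × 0.0733764 = 0.0132077
Evidence: 0.00527476 + 0.0522241 + 0.0132077 = 0.0707066
P(Line III | x) = 0.0132077 / 0.0707066 ≈ 0.1868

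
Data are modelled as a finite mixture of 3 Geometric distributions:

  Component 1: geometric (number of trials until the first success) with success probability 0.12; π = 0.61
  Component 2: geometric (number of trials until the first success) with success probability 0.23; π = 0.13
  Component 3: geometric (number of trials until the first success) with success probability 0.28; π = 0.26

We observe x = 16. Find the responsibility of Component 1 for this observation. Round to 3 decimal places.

0.906

Apply Bayes' rule: the posterior for each component is proportional to its prior times its likelihood at x.
Evaluate each component's likelihood at the observed value:
  L_1 = 0.12·(1−0.12)^15 = 0.12·0.146974 = 0.0176369
  L_2 = 0.23·(1−0.23)^15 = 0.23·0.0198317 = 0.0045613
  L_3 = 0.28·(1−0.28)^15 = 0.28·0.00724415 = 0.00202836
Weight by the priors:
  P(Z=1)·L_1 = 0.61 × 0.0176369 = 0.0107585
  P(Z=2)·L_2 = 0.13 × 0.0045613 = 0.000592969
  P(Z=3)·L_3 = 0.26 × 0.00202836 = 0.000527374
Marginal: 0.0107585 + 0.000592969 + 0.000527374 = 0.0118788
So the posterior for Component 1 is 0.0107585 / 0.0118788 ≈ 0.906.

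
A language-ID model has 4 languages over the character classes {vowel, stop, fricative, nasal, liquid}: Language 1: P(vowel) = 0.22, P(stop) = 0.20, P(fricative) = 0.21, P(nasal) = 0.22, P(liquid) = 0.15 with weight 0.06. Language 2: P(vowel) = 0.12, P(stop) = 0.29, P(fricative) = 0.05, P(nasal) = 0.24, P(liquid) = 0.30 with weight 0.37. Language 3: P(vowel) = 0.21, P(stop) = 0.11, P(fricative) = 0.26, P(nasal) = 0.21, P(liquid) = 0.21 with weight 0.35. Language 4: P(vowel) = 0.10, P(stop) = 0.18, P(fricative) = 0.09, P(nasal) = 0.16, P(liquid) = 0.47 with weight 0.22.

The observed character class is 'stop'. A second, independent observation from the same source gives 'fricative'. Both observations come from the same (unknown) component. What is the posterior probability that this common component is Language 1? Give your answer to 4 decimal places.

Posterior ∝ prior × likelihood, so P(k | x) ∝ π_k f_k(x); normalise over all components.
Since both observations come from the same component, the likelihood for component k is f_k(x₁)·f_k(x₂).
  p_1 = [P(stop | comp) = 0.20] × [0.21] = 0.042
  p_2 = [P(stop | comp) = 0.29] × [0.05] = 0.0145
  p_3 = [P(stop | comp) = 0.11] × [0.26] = 0.0286
  p_4 = [P(stop | comp) = 0.18] × [0.09] = 0.0162
Unnormalised posteriors:
  π_1·p_1 = 0.06 × 0.042 = 0.00252
  π_2·p_2 = 0.37 × 0.0145 = 0.005365
  π_3·p_3 = 0.35 × 0.0286 = 0.01001
  π_4·p_4 = 0.22 × 0.0162 = 0.003564
Marginal: 0.00252 + 0.005365 + 0.01001 + 0.003564 = 0.021459
P(Language 1 | x₁, x₂) ≈ 0.1174

0.1174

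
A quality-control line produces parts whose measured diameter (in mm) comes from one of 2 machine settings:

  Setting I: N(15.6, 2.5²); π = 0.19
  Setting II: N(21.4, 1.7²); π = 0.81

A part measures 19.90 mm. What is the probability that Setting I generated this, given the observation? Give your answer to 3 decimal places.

0.051

By Bayes' theorem, P(k | x) = w_k f_k(x) / Σ_j w_j f_j(x).
Component likelihoods at x = 19.90 mm:
  f_I = (1/(2.5·√(2π)))·exp(−(19.90−15.6)²/(2·2.5²)) = 0.159577·exp(-1.47920) = 0.0363548
  f_II = (1/(1.7·√(2π)))·exp(−(19.90−21.4)²/(2·1.7²)) = 0.234672·exp(-0.38927) = 0.159002
Weight by the priors:
  w_I·f_I = 0.19 × 0.0363548 = 0.00690741
  w_II·f_II = 0.81 × 0.159002 = 0.128791
Evidence: 0.00690741 + 0.128791 = 0.135699
So the posterior for Setting I is 0.00690741 / 0.135699 ≈ 0.051.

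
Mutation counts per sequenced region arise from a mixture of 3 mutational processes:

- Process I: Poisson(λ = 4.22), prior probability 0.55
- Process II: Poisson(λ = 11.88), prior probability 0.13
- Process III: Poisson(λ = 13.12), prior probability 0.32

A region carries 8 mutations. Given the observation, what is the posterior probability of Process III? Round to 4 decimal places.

0.3249

P(component k | x) = π_k·f_k(x) / marginal(x), where marginal(x) = Σ_j π_j·f_j(x).
Poisson probabilities:
  L_I = e^(−4.22)·4.22^8/8! = 0.0366654
  L_II = e^(−11.88)·11.88^8/8! = 0.0681699
  L_III = e^(−13.12)·13.12^8/8! = 0.0436522
Prior × likelihood for each component:
  π_I·L_I = 0.55 × 0.0366654 = 0.020166
  π_II·L_II = 0.13 × 0.0681699 = 0.00886208
  π_III·L_III = 0.32 × 0.0436522 = 0.0139687
Denominator: 0.020166 + 0.00886208 + 0.0139687 = 0.0429968
So the posterior for Process III is 0.0139687 / 0.0429968 ≈ 0.3249.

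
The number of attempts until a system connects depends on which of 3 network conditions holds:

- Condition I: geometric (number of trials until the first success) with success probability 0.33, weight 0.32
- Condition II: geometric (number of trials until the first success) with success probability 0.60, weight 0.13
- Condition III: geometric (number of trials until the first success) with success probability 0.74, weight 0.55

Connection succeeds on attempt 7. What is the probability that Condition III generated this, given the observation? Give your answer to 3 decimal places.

0.013

Posterior ∝ prior × likelihood, so P(k | x) ∝ π_k f_k(x); normalise over all components.
Component likelihoods at x = 7:
  L_I = 0.33·(1−0.33)^6 = 0.33·0.0904584 = 0.0298513
  L_II = 0.60·(1−0.60)^6 = 0.60·0.004096 = 0.0024576
  L_III = 0.74·(1−0.74)^6 = 0.74·0.000308916 = 0.000228598
Multiply by the mixture weights:
  π_I·L_I = 0.32 × 0.0298513 = 0.00955241
  π_II·L_II = 0.13 × 0.0024576 = 0.000319488
  π_III·L_III = 0.55 × 0.000228598 = 0.000125729
Marginal: 0.00955241 + 0.000319488 + 0.000125729 = 0.00999762
So the posterior for Condition III is 0.000125729 / 0.00999762 ≈ 0.013.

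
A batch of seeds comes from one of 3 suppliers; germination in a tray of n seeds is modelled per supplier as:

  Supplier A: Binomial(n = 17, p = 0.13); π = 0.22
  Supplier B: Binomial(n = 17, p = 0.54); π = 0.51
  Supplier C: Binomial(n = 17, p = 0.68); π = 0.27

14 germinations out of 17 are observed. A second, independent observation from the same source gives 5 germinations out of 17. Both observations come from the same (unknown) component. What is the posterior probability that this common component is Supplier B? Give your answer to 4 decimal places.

0.8455

Posterior ∝ prior × likelihood, so P(k | x) ∝ w_k f_k(x); normalise over all components.
Since both observations come from the same component, the likelihood for component k is f_k(x₁)·f_k(x₂).
  f_A = [1.76309e-10] × [0.0432014] = 7.61679e-12
  f_B = [0.0118657] × [0.0255043] = 0.000302627
  f_C = [0.100713] × [0.00103728] = 0.000104467
Unnormalised posteriors:
  w_A·f_A = 0.22 × 7.61679e-12 = 1.67569e-12
  w_B·f_B = 0.51 × 0.000302627 = 0.00015434
  w_C·f_C = 0.27 × 0.000104467 = 2.8206e-05
Sum: 1.67569e-12 + 0.00015434 + 2.8206e-05 = 0.000182546
So the posterior for Supplier B is 0.00015434 / 0.000182546 ≈ 0.8455.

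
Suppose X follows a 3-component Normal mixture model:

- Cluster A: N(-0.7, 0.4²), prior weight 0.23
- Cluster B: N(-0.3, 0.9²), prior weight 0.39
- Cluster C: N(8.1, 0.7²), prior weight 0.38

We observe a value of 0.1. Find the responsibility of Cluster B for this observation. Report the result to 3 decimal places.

By Bayes' theorem, P(k | x) = π_k f_k(x) / Σ_j π_j f_j(x).
Evaluate each component's likelihood at the observed value:
  L_A = (1/(0.4·√(2π)))·exp(−(0.1−-0.7)²/(2·0.4²)) = 0.997356·exp(-2.00000) = 0.134977
  L_B = (1/(0.9·√(2π)))·exp(−(0.1−-0.3)²/(2·0.9²)) = 0.443269·exp(-0.09877) = 0.401582
  L_C = (1/(0.7·√(2π)))·exp(−(0.1−8.1)²/(2·0.7²)) = 0.569918·exp(-65.30612) = 2.47584e-29
Prior × likelihood for each component:
  π_A·L_A = 0.23 × 0.134977 = 0.0310448
  π_B·L_B = 0.39 × 0.401582 = 0.156617
  π_C·L_C = 0.38 × 2.47584e-29 = 9.40821e-30
Denominator: 0.0310448 + 0.156617 + 9.40821e-30 = 0.187662
P(Cluster B | x) ≈ 0.835

0.835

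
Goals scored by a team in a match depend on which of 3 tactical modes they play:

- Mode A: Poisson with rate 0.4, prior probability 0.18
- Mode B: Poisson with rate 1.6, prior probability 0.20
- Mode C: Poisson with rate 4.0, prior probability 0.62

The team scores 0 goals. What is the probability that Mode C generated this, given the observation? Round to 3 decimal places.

0.066

Posterior ∝ prior × likelihood, so P(k | x) ∝ P(Z=k) f_k(x); normalise over all components.
Poisson probabilities:
  f_A = e^(−0.4)·0.4^0/0! = 0.67032
  f_B = e^(−1.6)·1.6^0/0! = 0.201897
  f_C = e^(−4.0)·4.0^0/0! = 0.0183156
Unnormalised posteriors:
  P(Z=A)·f_A = 0.18 × 0.67032 = 0.120658
  P(Z=B)·f_B = 0.20 × 0.201897 = 0.0403793
  P(Z=C)·f_C = 0.62 × 0.0183156 = 0.0113557
Marginal: 0.120658 + 0.0403793 + 0.0113557 = 0.172393
P(Mode C | 0 goals) ≈ 0.066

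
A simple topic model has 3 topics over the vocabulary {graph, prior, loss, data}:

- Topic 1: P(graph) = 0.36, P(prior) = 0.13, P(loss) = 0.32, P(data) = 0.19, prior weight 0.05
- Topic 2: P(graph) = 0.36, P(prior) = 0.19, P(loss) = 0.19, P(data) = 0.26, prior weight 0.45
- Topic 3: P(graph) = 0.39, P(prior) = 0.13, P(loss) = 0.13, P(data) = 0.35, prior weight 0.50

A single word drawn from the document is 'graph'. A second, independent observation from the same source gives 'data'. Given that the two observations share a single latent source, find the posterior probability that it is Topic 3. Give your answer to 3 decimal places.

Apply Bayes' rule: the posterior for each component is proportional to its prior times its likelihood at x.
Since both observations come from the same component, the likelihood for component k is f_k(x₁)·f_k(x₂).
  L_1 = [0.36] × [0.19] = 0.0684
  L_2 = [0.36] × [0.26] = 0.0936
  L_3 = [0.39] × [0.35] = 0.1365
Unnormalised posteriors:
  π_1·L_1 = 0.05 × 0.0684 = 0.00342
  π_2·L_2 = 0.45 × 0.0936 = 0.04212
  π_3·L_3 = 0.50 × 0.1365 = 0.06825
Sum: 0.00342 + 0.04212 + 0.06825 = 0.11379
P(Topic 3 | x₁, x₂) ≈ 0.600

0.600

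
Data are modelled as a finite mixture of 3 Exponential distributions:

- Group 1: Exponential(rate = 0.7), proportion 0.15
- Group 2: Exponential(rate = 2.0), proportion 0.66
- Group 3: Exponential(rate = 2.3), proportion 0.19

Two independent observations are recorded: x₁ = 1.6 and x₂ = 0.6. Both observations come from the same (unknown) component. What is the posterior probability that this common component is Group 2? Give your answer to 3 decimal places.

By Bayes' theorem, P(k | x) = π_k f_k(x) / Σ_j π_j f_j(x).
Since both observations come from the same component, the likelihood for component k is f_k(x₁)·f_k(x₂).
  f_1 = [0.228396] × [0.459933] = 0.105047
  f_2 = [0.0815244] × [0.602388] = 0.0491094
  f_3 = [0.0580128] × [0.578631] = 0.033568
Prior × likelihood for each component:
  π_1·f_1 = 0.15 × 0.105047 = 0.015757
  π_2·f_2 = 0.66 × 0.0491094 = 0.0324122
  π_3·f_3 = 0.19 × 0.033568 = 0.00637792
Marginal: 0.015757 + 0.0324122 + 0.00637792 = 0.0545471
P(Group 2 | x) ≈ 0.594

0.594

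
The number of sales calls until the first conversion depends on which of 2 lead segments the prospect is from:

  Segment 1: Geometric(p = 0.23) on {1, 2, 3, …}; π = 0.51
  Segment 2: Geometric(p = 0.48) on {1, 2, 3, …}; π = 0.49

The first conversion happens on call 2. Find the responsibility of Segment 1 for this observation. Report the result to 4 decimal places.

0.4248

Posterior ∝ prior × likelihood, so P(k | x) ∝ π_k f_k(x); normalise over all components.
Component likelihoods at x = 2:
  p_1 = 0.23·(1−0.23)^1 = 0.23·0.77 = 0.1771
  p_2 = 0.48·(1−0.48)^1 = 0.48·0.52 = 0.2496
Prior × likelihood for each component:
  π_1·p_1 = 0.51 × 0.1771 = 0.090321
  π_2·p_2 = 0.49 × 0.2496 = 0.122304
Marginal: 0.090321 + 0.122304 = 0.212625
P(Segment 1 | x) = 0.090321 / 0.212625 ≈ 0.4248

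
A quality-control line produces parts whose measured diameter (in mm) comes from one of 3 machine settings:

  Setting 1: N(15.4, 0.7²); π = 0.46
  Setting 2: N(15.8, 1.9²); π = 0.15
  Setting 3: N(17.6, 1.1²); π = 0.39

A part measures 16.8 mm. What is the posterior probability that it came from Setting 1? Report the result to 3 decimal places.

0.207

Posterior ∝ prior × likelihood, so P(k | x) ∝ π_k f_k(x); normalise over all components.
Component likelihoods at x = 16.8 mm:
  L_1 = (1/(0.7·√(2π)))·exp(−(16.8−15.4)²/(2·0.7²)) = 0.569918·exp(-2.00000) = 0.07713
  L_2 = (1/(1.9·√(2π)))·exp(−(16.8−15.8)²/(2·1.9²)) = 0.209970·exp(-0.13850) = 0.182812
  L_3 = (1/(1.1·√(2π)))·exp(−(16.8−17.6)²/(2·1.1²)) = 0.362675·exp(-0.26446) = 0.278396
Unnormalised posteriors:
  π_1·L_1 = 0.46 × 0.07713 = 0.0354798
  π_2·L_2 = 0.15 × 0.182812 = 0.0274218
  π_3·L_3 = 0.39 × 0.278396 = 0.108574
Marginal: 0.0354798 + 0.0274218 + 0.108574 = 0.171476
So the posterior for Setting 1 is 0.0354798 / 0.171476 ≈ 0.207.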